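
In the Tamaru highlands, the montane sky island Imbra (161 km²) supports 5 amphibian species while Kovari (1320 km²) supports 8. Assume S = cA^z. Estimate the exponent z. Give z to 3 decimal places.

0.223

Taking logs: ln S = ln c + z ln A, so z = (ln S₂ − ln S₁)/(ln A₂ − ln A₁).
z = ln(8/5) / ln(1320/161) = ln(1.6) / ln(8.199) = 0.4700 / 2.1040 = 0.2234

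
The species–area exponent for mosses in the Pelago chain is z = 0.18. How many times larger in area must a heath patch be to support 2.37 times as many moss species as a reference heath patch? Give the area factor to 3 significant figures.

(A₂/A₁)^0.18 = 2.37, so A₂/A₁ = 2.37^(1/0.18) = 2.37^5.556
ln(A₂/A₁) = ln 2.37 / 0.18 = 0.8629 / 0.18 = 4.7938
A₂/A₁ = e^4.7938 ≈ 120.8

121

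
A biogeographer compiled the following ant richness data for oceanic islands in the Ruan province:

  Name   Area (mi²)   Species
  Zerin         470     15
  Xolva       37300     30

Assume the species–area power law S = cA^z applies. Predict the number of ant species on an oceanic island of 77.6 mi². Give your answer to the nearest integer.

11

z = ln(30/15) / ln(37300/470) = 0.6931 / 4.3740 = 0.1585
c = 15 / 470^0.1585 = 15 / 2.651 = 5.658
S₃ = 5.658 × 77.6^0.1585 = 5.658 × 1.993 ≈ 11.28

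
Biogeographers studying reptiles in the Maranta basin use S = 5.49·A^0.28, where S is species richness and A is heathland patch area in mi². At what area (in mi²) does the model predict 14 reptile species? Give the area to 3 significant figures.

14 = 5.49 × A^0.28  ⇒  A^0.28 = 14/5.49 = 2.55
ln A = ln(2.55) / 0.28 = 0.9361 / 0.28 = 3.3433
A = e^3.3433 ≈ 28.31 mi²

28.3 mi²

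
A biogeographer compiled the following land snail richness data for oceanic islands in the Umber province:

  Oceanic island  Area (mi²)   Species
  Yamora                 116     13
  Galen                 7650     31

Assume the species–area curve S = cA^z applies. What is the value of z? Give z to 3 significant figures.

0.207

Taking logs: ln S = ln c + z ln A, so z = (ln S₂ − ln S₁)/(ln A₂ − ln A₁).
z = ln(31/13) / ln(7650/116) = ln(2.385) / ln(65.95) = 0.8690 / 4.1889 = 0.2075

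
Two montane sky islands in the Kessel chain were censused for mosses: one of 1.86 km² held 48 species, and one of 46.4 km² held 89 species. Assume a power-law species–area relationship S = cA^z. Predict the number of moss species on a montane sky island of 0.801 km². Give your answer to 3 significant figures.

z = ln(89/48) / ln(46.4/1.86) = 0.6174 / 3.2167 = 0.1919
c = 48 / 1.86^0.1919 = 48 / 1.127 = 42.61
S₃ = 42.61 × 0.801^0.1919 = 42.61 × 0.9583 ≈ 40.83

40.8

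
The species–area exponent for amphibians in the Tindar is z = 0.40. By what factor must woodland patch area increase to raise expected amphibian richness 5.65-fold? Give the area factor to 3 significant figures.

75.9

(A₂/A₁)^0.4 = 5.65, so A₂/A₁ = 5.65^(1/0.4) = 5.65^2.5
ln(A₂/A₁) = ln 5.65 / 0.4 = 1.7317 / 0.4 = 4.3291
A₂/A₁ = e^4.3291 ≈ 75.88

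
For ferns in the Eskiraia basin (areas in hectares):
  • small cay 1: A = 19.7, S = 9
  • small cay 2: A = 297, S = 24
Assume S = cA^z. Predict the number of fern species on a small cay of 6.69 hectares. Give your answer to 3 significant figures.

z = ln(24/9) / ln(297/19.7) = 0.9808 / 2.7131 = 0.3615
c = 9 / 19.7^0.3615 = 9 / 2.937 = 3.064
S₃ = 3.064 × 6.69^0.3615 = 3.064 × 1.988 ≈ 6.091

6.09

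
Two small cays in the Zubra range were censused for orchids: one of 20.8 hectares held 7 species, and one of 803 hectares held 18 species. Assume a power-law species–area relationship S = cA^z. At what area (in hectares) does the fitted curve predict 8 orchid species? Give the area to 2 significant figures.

35 hectares

z = ln(18/7) / ln(803/20.8) = 0.9445 / 3.6534 = 0.2585
c = 7 / 20.8^0.2585 = 7 / 2.191 = 3.194
A = (8/3.194)^(1/0.2585) ⇒ ln A = ln(2.505)/0.2585 = 3.5515
A = e^3.5515 ≈ 34.87 hectares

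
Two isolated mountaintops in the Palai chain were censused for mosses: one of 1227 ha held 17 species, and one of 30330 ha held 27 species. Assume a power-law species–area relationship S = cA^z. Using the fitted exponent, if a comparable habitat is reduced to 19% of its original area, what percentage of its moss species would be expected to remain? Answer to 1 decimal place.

z = ln(27/17) / ln(30330/1227) = 0.4626 / 3.2076 = 0.1442
S_new/S_old = (A_new/A_old)^z = 0.19^0.1442 = exp(0.1442 × -1.6607) = 0.787

78.7%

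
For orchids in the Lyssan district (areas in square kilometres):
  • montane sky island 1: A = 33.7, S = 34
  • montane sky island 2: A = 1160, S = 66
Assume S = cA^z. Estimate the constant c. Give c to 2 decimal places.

17.58

z = ln(S₂/S₁) / ln(A₂/A₁) = ln(66/34) / ln(1160/33.7) = 0.6633 / 3.5387 = 0.1874
c = S₁ / A₁^z = 34 / 33.7^0.1874 = 34 / 1.933 = 17.58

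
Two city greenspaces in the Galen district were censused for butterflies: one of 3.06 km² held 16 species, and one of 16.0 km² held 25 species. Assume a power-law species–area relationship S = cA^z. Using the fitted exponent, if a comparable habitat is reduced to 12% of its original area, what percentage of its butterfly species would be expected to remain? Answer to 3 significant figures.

56.4%

z = ln(25/16) / ln(16/3.06) = 0.4463 / 1.6542 = 0.2698
S_new/S_old = (A_new/A_old)^z = 0.12^0.2698 = exp(0.2698 × -2.1203) = 0.5644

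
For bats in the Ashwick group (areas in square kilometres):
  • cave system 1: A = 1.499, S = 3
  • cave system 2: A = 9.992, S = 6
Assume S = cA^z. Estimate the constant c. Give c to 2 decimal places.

2.59

z = ln(S₂/S₁) / ln(A₂/A₁) = ln(6/3) / ln(9.992/1.499) = 0.6931 / 1.8970 = 0.3654
c = S₁ / A₁^z = 3 / 1.499^0.3654 = 3 / 1.159 = 2.588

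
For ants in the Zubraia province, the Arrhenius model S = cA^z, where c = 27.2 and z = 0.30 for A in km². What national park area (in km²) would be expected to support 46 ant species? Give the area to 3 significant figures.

46 = 27.2 × A^0.3  ⇒  A^0.3 = 46/27.2 = 1.691
ln A = ln(1.691) / 0.3 = 0.5254 / 0.3 = 1.7514
A = e^1.7514 ≈ 5.763 km²

5.76 km²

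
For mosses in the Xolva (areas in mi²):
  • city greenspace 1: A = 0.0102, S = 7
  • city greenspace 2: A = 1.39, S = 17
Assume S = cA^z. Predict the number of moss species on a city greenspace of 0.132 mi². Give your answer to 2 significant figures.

11

z = ln(17/7) / ln(1.39/0.0102) = 0.8873 / 4.9147 = 0.1805
c = 7 / 0.0102^0.1805 = 7 / 0.437 = 16.02
S₃ = 16.02 × 0.132^0.1805 = 16.02 × 0.6938 ≈ 11.11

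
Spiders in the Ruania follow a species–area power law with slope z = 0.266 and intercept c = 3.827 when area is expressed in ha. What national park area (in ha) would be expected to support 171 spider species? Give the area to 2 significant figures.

171 = 3.827 × A^0.266  ⇒  A^0.266 = 171/3.827 = 44.68
ln A = ln(44.68) / 0.266 = 3.7996 / 0.266 = 14.2841
A = e^14.2841 ≈ 1597809 ha

1600000 ha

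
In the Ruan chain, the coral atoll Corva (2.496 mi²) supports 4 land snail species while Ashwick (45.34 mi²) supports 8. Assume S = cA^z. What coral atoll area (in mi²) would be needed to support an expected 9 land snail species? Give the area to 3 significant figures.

z = ln(8/4) / ln(45.34/2.496) = 0.6931 / 2.8995 = 0.2391
c = 4 / 2.496^0.2391 = 4 / 1.244 = 3.214
A = (9/3.214)^(1/0.2391) ⇒ ln A = ln(2.8)/0.2391 = 4.3069
A = e^4.3069 ≈ 74.21 mi²

74.2 mi²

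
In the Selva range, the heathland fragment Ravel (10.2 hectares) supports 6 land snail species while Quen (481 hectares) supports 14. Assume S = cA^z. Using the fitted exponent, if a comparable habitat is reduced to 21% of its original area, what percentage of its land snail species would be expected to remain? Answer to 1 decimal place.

z = ln(14/6) / ln(481/10.2) = 0.8473 / 3.8535 = 0.2199
S_new/S_old = (A_new/A_old)^z = 0.21^0.2199 = exp(0.2199 × -1.5606) = 0.7095

71.0%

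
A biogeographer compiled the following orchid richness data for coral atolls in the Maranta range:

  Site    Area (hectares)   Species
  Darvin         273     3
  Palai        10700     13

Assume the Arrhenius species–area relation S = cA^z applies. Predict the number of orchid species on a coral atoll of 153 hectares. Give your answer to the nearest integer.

z = ln(13/3) / ln(10700/273) = 1.4663 / 3.6685 = 0.3997
c = 3 / 273^0.3997 = 3 / 9.414 = 0.3187
S₃ = 0.3187 × 153^0.3997 = 0.3187 × 7.469 ≈ 2.38

2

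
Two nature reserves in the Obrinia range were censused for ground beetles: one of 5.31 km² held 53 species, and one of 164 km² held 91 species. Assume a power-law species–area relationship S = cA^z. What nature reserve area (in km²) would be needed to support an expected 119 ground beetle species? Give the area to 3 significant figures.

900 km²

z = ln(91/53) / ln(164/5.31) = 0.5406 / 3.4303 = 0.1576
c = 53 / 5.31^0.1576 = 53 / 1.301 = 40.74
A = (119/40.74)^(1/0.1576) ⇒ ln A = ln(2.921)/0.1576 = 6.8022
A = e^6.8022 ≈ 899.8 km²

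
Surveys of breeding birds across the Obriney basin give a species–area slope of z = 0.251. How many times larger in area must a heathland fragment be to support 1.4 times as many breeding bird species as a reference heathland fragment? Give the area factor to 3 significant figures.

(A₂/A₁)^0.251 = 1.4, so A₂/A₁ = 1.4^(1/0.251) = 1.4^3.984
ln(A₂/A₁) = ln 1.4 / 0.251 = 0.3365 / 0.251 = 1.3405
A₂/A₁ = e^1.3405 ≈ 3.821

3.82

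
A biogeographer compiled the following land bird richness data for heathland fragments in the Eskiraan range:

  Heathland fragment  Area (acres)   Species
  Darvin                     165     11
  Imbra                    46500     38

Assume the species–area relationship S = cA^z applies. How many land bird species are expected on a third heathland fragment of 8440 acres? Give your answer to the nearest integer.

z = ln(38/11) / ln(46500/165) = 1.2397 / 5.6413 = 0.2198
c = 11 / 165^0.2198 = 11 / 3.071 = 3.582
S₃ = 3.582 × 8440^0.2198 = 3.582 × 7.292 ≈ 26.12

26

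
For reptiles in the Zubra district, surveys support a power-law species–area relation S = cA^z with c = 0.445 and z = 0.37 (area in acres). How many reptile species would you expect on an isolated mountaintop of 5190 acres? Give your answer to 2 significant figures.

S = 0.445 × 5190^0.37
ln S = ln 0.445 + 0.37 × ln 5190 = -0.8097 + 0.37 × 8.5545 = 2.3555
S = e^2.3555 ≈ 10.54

11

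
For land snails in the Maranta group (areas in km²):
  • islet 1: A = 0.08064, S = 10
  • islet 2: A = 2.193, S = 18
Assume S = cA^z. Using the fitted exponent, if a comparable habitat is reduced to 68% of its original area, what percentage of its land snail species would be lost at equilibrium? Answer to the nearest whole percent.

z = ln(18/10) / ln(2.193/0.08064) = 0.5878 / 3.3030 = 0.1780
S_new/S_old = (A_new/A_old)^z = 0.68^0.1780 = exp(0.1780 × -0.3857) = 0.9337
Fraction lost = 1 − 0.9337 = 0.06633

7%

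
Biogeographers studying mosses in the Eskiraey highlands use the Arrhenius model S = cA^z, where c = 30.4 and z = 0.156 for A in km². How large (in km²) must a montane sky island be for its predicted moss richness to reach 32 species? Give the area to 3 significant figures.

1.39 km²

32 = 30.4 × A^0.156  ⇒  A^0.156 = 32/30.4 = 1.053
ln A = ln(1.053) / 0.156 = 0.0513 / 0.156 = 0.3288
A = e^0.3288 ≈ 1.389 km²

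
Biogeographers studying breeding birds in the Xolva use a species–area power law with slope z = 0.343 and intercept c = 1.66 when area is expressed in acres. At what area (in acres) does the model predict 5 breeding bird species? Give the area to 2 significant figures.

5 = 1.66 × A^0.343  ⇒  A^0.343 = 5/1.66 = 3.012
ln A = ln(3.012) / 0.343 = 1.1026 / 0.343 = 3.2146
A = e^3.2146 ≈ 24.89 acres

25 acres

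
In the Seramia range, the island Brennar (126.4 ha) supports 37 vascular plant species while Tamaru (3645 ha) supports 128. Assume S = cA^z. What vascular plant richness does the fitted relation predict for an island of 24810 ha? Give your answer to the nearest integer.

z = ln(128/37) / ln(3645/126.4) = 1.2411 / 3.3617 = 0.3692
c = 37 / 126.4^0.3692 = 37 / 5.97 = 6.198
S₃ = 6.198 × 24810^0.3692 = 6.198 × 41.93 ≈ 259.9

260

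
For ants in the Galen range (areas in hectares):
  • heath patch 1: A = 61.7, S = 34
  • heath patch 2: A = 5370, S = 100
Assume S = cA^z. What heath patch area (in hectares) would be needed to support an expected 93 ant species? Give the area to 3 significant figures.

3980 hectares

z = ln(100/34) / ln(5370/61.7) = 1.0788 / 4.4663 = 0.2415
c = 34 / 61.7^0.2415 = 34 / 2.707 = 12.56
A = (93/12.56)^(1/0.2415) ⇒ ln A = ln(7.404)/0.2415 = 8.2881
A = e^8.2881 ≈ 3976 hectares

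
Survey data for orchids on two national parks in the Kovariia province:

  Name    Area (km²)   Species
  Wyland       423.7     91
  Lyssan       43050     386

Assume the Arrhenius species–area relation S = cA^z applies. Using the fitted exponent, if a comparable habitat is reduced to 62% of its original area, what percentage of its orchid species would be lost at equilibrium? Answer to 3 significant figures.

z = ln(386/91) / ln(43050/423.7) = 1.4450 / 4.6211 = 0.3127
S_new/S_old = (A_new/A_old)^z = 0.62^0.3127 = exp(0.3127 × -0.4780) = 0.8612
Fraction lost = 1 − 0.8612 = 0.1388

13.9%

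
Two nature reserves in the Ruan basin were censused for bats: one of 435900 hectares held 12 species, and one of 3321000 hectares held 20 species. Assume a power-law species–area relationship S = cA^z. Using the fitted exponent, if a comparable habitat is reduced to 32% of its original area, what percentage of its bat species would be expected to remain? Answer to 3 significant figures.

z = ln(20/12) / ln(3321000/435900) = 0.5108 / 2.0306 = 0.2516
S_new/S_old = (A_new/A_old)^z = 0.32^0.2516 = exp(0.2516 × -1.1394) = 0.7508

75.1%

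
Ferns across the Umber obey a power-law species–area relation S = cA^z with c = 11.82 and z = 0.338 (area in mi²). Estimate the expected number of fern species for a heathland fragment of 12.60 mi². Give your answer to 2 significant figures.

28

S = 11.82 × 12.6^0.338 = 11.82 × 2.355 ≈ 27.83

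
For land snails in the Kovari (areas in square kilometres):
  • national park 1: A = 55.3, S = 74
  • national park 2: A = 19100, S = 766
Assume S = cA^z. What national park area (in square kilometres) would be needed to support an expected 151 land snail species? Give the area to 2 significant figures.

330 square kilometres

z = ln(766/74) / ln(19100/55.3) = 2.3371 / 5.8447 = 0.3999
c = 74 / 55.3^0.3999 = 74 / 4.976 = 14.87
A = (151/14.87)^(1/0.3999) ⇒ ln A = ln(10.15)/0.3999 = 5.7964
A = e^5.7964 ≈ 329.1 square kilometres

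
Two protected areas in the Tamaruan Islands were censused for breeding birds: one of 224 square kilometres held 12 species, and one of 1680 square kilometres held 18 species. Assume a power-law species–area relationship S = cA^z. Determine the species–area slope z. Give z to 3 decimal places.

0.201

Taking logs: ln S = ln c + z ln A, so z = (ln S₂ − ln S₁)/(ln A₂ − ln A₁).
z = ln(18/12) / ln(1680/224) = ln(1.5) / ln(7.5) = 0.4055 / 2.0149 = 0.2012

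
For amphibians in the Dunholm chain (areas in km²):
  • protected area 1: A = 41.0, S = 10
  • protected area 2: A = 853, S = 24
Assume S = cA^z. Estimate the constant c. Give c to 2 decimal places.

3.43

z = ln(S₂/S₁) / ln(A₂/A₁) = ln(24/10) / ln(853/41) = 0.8755 / 3.0352 = 0.2884
c = S₁ / A₁^z = 10 / 41^0.2884 = 10 / 2.919 = 3.426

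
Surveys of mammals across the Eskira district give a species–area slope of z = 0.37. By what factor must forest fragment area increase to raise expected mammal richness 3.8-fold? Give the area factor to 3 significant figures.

(A₂/A₁)^0.37 = 3.8, so A₂/A₁ = 3.8^(1/0.37) = 3.8^2.703
ln(A₂/A₁) = ln 3.8 / 0.37 = 1.3350 / 0.37 = 3.6081
A₂/A₁ = e^3.6081 ≈ 36.9

36.9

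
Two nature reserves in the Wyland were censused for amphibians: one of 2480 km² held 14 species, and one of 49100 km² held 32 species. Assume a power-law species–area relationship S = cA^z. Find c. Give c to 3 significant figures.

z = ln(S₂/S₁) / ln(A₂/A₁) = ln(32/14) / ln(49100/2480) = 0.8267 / 2.9856 = 0.2769
c = S₁ / A₁^z = 14 / 2480^0.2769 = 14 / 8.707 = 1.608

1.61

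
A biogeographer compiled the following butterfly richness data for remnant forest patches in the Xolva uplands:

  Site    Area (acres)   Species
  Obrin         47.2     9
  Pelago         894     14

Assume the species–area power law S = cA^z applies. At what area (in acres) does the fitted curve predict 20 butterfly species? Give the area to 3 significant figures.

9610 acres

z = ln(14/9) / ln(894/47.2) = 0.4418 / 2.9413 = 0.1502
c = 9 / 47.2^0.1502 = 9 / 1.784 = 5.044
A = (20/5.044)^(1/0.1502) ⇒ ln A = ln(3.965)/0.1502 = 9.1701
A = e^9.1701 ≈ 9606 acres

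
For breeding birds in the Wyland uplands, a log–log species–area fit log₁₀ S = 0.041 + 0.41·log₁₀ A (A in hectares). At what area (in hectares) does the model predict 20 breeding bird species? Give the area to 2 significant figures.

20 = 1.099 × A^0.41  ⇒  A^0.41 = 20/1.099 = 18.2
ln A = ln(18.2) / 0.41 = 2.9013 / 0.41 = 7.0764
A = e^7.0764 ≈ 1184 hectares

1200 hectares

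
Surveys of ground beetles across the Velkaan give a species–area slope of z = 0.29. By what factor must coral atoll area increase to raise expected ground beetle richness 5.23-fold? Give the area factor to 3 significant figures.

(A₂/A₁)^0.29 = 5.23, so A₂/A₁ = 5.23^(1/0.29) = 5.23^3.448
ln(A₂/A₁) = ln 5.23 / 0.29 = 1.6544 / 0.29 = 5.7049
A₂/A₁ = e^5.7049 ≈ 300.3

300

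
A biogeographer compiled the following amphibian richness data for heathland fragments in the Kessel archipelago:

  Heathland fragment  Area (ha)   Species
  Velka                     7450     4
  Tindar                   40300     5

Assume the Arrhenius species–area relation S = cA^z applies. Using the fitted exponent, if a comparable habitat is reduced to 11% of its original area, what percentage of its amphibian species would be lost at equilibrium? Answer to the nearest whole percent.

25%

z = ln(5/4) / ln(40300/7450) = 0.2231 / 1.6881 = 0.1322
S_new/S_old = (A_new/A_old)^z = 0.11^0.1322 = exp(0.1322 × -2.2073) = 0.7469
Fraction lost = 1 − 0.7469 = 0.2531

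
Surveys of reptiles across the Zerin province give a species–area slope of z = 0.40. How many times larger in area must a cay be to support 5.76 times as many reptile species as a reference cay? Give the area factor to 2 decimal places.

(A₂/A₁)^0.4 = 5.76, so A₂/A₁ = 5.76^(1/0.4) = 5.76^2.5
ln(A₂/A₁) = ln 5.76 / 0.4 = 1.7509 / 0.4 = 4.3773
A₂/A₁ = e^4.3773 ≈ 79.63

79.63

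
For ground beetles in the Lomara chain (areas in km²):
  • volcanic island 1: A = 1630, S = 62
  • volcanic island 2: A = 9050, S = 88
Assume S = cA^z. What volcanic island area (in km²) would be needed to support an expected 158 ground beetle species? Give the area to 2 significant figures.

160000 km²

z = ln(88/62) / ln(9050/1630) = 0.3502 / 1.7142 = 0.2043
c = 62 / 1630^0.2043 = 62 / 4.531 = 13.68
A = (158/13.68)^(1/0.2043) ⇒ ln A = ln(11.55)/0.2043 = 11.9753
A = e^11.9753 ≈ 158778 km²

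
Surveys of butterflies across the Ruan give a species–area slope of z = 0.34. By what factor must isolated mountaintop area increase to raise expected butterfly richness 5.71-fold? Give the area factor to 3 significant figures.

(A₂/A₁)^0.34 = 5.71, so A₂/A₁ = 5.71^(1/0.34) = 5.71^2.941
ln(A₂/A₁) = ln 5.71 / 0.34 = 1.7422 / 0.34 = 5.1242
A₂/A₁ = e^5.1242 ≈ 168

168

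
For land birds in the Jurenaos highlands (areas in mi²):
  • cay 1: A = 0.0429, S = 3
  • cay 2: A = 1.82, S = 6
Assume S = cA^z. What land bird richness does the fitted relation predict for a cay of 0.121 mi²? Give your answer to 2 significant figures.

z = ln(6/3) / ln(1.82/0.0429) = 0.6931 / 3.7477 = 0.1850
c = 3 / 0.0429^0.1850 = 3 / 0.5586 = 5.371
S₃ = 5.371 × 0.121^0.1850 = 5.371 × 0.6766 ≈ 3.634

3.6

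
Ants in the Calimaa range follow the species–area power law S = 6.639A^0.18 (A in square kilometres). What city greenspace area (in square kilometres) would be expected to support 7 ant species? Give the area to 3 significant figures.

1.34 square kilometres

7 = 6.639 × A^0.18  ⇒  A^0.18 = 7/6.639 = 1.054
ln A = ln(1.054) / 0.18 = 0.0529 / 0.18 = 0.2942
A = e^0.2942 ≈ 1.342 square kilometres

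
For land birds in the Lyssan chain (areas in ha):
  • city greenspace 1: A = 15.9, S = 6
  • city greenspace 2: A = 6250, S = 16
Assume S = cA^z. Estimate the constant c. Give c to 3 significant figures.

3.81

z = ln(S₂/S₁) / ln(A₂/A₁) = ln(16/6) / ln(6250/15.9) = 0.9808 / 5.9740 = 0.1642
c = S₁ / A₁^z = 6 / 15.9^0.1642 = 6 / 1.575 = 3.81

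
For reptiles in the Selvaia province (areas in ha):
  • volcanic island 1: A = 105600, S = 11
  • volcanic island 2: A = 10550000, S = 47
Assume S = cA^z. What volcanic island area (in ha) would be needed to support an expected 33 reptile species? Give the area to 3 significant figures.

z = ln(47/11) / ln(10550000/105600) = 1.4523 / 4.6042 = 0.3154
c = 11 / 105600^0.3154 = 11 / 38.42 = 0.2863
A = (33/0.2863)^(1/0.3154) ⇒ ln A = ln(115.3)/0.3154 = 15.0505
A = e^15.0505 ≈ 3438189 ha

3440000 ha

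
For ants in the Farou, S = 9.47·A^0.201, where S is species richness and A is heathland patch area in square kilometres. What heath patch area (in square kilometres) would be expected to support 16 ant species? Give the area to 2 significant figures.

16 = 9.47 × A^0.201  ⇒  A^0.201 = 16/9.47 = 1.69
ln A = ln(1.69) / 0.201 = 0.5245 / 0.201 = 2.6093
A = e^2.6093 ≈ 13.59 square kilometres

14 square kilometres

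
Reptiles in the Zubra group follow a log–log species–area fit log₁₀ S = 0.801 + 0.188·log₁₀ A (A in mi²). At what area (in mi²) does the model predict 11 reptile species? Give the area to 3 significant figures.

11 = 6.324 × A^0.188  ⇒  A^0.188 = 11/6.324 = 1.739
ln A = ln(1.739) / 0.188 = 0.5535 / 0.188 = 2.9443
A = e^2.9443 ≈ 19 mi²

19.0 mi²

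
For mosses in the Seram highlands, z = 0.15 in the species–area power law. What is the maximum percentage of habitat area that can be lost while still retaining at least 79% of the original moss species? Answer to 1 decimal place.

Need (A_new/A_old)^0.15 = 0.79, so A_new/A_old = 0.79^(1/0.15) = 0.79^6.667
ln(A_new/A_old) = ln 0.79 / 0.15 = -0.2357 / 0.15 = -1.5715
A_new/A_old = e^-1.5715 ≈ 0.2077
Fraction that can be lost = 1 − 0.2077 = 0.7923

79.2%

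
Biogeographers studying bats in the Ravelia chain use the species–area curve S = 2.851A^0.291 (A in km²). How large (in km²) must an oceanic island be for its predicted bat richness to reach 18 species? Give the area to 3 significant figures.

18 = 2.851 × A^0.291  ⇒  A^0.291 = 18/2.851 = 6.314
ln A = ln(6.314) / 0.291 = 1.8427 / 0.291 = 6.3323
A = e^6.3323 ≈ 562.5 km²

562 km²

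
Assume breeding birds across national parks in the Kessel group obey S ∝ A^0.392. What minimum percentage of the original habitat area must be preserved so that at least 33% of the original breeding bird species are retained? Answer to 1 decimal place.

5.9%

Need (A_new/A_old)^0.392 = 0.33, so A_new/A_old = 0.33^(1/0.392) = 0.33^2.551
ln(A_new/A_old) = ln 0.33 / 0.392 = -1.1087 / 0.392 = -2.8282
A_new/A_old = e^-2.8282 ≈ 0.05912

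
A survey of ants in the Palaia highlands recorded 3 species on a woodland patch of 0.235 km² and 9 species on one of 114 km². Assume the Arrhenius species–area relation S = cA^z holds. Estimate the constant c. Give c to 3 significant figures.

3.88

z = ln(S₂/S₁) / ln(A₂/A₁) = ln(9/3) / ln(114/0.235) = 1.0986 / 6.1844 = 0.1776
c = S₁ / A₁^z = 3 / 0.235^0.1776 = 3 / 0.7732 = 3.88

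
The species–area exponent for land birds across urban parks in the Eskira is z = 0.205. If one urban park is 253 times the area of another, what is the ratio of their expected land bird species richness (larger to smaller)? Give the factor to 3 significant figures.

S₂/S₁ = (A₂/A₁)^z = 253^0.205
ln(S₂/S₁) = 0.205 × ln 253 = 0.205 × 5.5334 = 1.1343
S₂/S₁ = e^1.1343 ≈ 3.109

3.11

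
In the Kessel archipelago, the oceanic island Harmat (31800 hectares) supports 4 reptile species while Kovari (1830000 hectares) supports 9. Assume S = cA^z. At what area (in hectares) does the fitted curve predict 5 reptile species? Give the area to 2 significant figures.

z = ln(9/4) / ln(1830000/31800) = 0.8109 / 4.0526 = 0.2001
c = 4 / 31800^0.2001 = 4 / 7.96 = 0.5025
A = (5/0.5025)^(1/0.2001) ⇒ ln A = ln(9.951)/0.2001 = 11.4824
A = e^11.4824 ≈ 96991 hectares

97000 hectares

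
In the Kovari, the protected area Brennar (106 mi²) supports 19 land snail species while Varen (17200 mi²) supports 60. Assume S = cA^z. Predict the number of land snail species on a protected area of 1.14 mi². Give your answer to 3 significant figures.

6.82

z = ln(60/19) / ln(17200/106) = 1.1499 / 5.0892 = 0.2259
c = 19 / 106^0.2259 = 19 / 2.868 = 6.624
S₃ = 6.624 × 1.14^0.2259 = 6.624 × 1.03 ≈ 6.823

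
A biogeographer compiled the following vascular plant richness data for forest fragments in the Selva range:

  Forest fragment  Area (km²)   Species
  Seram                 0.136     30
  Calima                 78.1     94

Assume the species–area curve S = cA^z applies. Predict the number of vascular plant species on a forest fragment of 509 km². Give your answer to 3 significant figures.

z = ln(94/30) / ln(78.1/0.136) = 1.1421 / 6.3531 = 0.1798
c = 30 / 0.136^0.1798 = 30 / 0.6986 = 42.94
S₃ = 42.94 × 509^0.1798 = 42.94 × 3.066 ≈ 131.7

132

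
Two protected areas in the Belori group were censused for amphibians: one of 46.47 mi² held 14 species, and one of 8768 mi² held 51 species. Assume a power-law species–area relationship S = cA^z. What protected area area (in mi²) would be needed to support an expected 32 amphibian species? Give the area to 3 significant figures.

1330 mi²

z = ln(51/14) / ln(8768/46.47) = 1.2928 / 5.2401 = 0.2467
c = 14 / 46.47^0.2467 = 14 / 2.578 = 5.43
A = (32/5.43)^(1/0.2467) ⇒ ln A = ln(5.893)/0.2467 = 7.1896
A = e^7.1896 ≈ 1326 mi²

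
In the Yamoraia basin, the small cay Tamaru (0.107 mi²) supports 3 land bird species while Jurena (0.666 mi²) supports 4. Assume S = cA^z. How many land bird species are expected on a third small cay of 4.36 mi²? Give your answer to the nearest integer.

5

z = ln(4/3) / ln(0.666/0.107) = 0.2877 / 1.8285 = 0.1573
c = 3 / 0.107^0.1573 = 3 / 0.7035 = 4.264
S₃ = 4.264 × 4.36^0.1573 = 4.264 × 1.261 ≈ 5.376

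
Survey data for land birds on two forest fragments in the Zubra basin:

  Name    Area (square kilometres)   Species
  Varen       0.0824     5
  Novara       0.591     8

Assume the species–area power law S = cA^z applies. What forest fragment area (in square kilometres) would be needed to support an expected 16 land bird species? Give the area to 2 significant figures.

z = ln(8/5) / ln(0.591/0.0824) = 0.4700 / 1.9702 = 0.2386
c = 5 / 0.0824^0.2386 = 5 / 0.5513 = 9.069
A = (16/9.069)^(1/0.2386) ⇒ ln A = ln(1.764)/0.2386 = 2.3797
A = e^2.3797 ≈ 10.8 square kilometres

11 square kilometres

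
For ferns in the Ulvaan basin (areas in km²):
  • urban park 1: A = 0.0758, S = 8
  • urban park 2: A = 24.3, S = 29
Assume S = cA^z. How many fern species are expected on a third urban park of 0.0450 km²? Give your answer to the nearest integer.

z = ln(29/8) / ln(24.3/0.0758) = 1.2879 / 5.7701 = 0.2232
c = 8 / 0.0758^0.2232 = 8 / 0.5623 = 14.23
S₃ = 14.23 × 0.045^0.2232 = 14.23 × 0.5005 ≈ 7.121

7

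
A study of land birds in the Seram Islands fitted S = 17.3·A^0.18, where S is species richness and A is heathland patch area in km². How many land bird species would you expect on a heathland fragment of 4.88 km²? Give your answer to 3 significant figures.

23.0

S = 17.3 × 4.88^0.18
ln S = ln 17.3 + 0.18 × ln 4.88 = 2.8507 + 0.18 × 1.5851 = 3.1360
S = e^3.1360 ≈ 23.01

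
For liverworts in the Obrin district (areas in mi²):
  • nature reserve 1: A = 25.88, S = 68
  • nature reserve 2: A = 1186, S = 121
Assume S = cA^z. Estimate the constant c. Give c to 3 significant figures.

z = ln(S₂/S₁) / ln(A₂/A₁) = ln(121/68) / ln(1186/25.88) = 0.5763 / 3.8249 = 0.1507
c = S₁ / A₁^z = 68 / 25.88^0.1507 = 68 / 1.633 = 41.65

41.7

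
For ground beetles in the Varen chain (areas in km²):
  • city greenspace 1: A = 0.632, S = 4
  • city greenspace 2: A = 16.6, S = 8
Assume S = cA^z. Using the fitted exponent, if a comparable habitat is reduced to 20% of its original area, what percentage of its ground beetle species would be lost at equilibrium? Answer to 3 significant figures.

z = ln(8/4) / ln(16.6/0.632) = 0.6931 / 3.2683 = 0.2121
S_new/S_old = (A_new/A_old)^z = 0.2^0.2121 = exp(0.2121 × -1.6094) = 0.7108
Fraction lost = 1 − 0.7108 = 0.2892

28.9%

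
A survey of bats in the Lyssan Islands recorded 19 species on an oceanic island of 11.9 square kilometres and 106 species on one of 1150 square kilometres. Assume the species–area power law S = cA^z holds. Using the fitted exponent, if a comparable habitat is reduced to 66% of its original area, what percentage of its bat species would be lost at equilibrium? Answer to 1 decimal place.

14.5%

z = ln(106/19) / ln(1150/11.9) = 1.7190 / 4.5710 = 0.3761
S_new/S_old = (A_new/A_old)^z = 0.66^0.3761 = exp(0.3761 × -0.4155) = 0.8553
Fraction lost = 1 − 0.8553 = 0.1447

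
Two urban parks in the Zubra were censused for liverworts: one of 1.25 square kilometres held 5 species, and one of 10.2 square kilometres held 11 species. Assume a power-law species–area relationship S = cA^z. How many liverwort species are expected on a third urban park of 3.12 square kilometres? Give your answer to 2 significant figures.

z = ln(11/5) / ln(10.2/1.25) = 0.7885 / 2.0992 = 0.3756
c = 5 / 1.25^0.3756 = 5 / 1.087 = 4.598
S₃ = 4.598 × 3.12^0.3756 = 4.598 × 1.533 ≈ 7.05

7.0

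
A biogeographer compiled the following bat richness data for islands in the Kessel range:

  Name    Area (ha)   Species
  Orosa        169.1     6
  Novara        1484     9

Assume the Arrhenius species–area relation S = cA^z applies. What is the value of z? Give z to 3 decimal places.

Taking logs: ln S = ln c + z ln A, so z = (ln S₂ − ln S₁)/(ln A₂ − ln A₁).
z = ln(9/6) / ln(1484/169.1) = ln(1.5) / ln(8.776) = 0.4055 / 2.1720 = 0.1867

0.187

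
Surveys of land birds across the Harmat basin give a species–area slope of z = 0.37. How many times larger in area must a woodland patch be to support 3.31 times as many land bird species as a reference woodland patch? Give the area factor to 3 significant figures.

25.4

(A₂/A₁)^0.37 = 3.31, so A₂/A₁ = 3.31^(1/0.37) = 3.31^2.703
ln(A₂/A₁) = ln 3.31 / 0.37 = 1.1969 / 0.37 = 3.2350
A₂/A₁ = e^3.2350 ≈ 25.41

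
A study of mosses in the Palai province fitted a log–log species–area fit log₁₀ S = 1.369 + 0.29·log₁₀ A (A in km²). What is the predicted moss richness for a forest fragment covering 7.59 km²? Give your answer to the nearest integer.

42 species

S = 23.39 × 7.59^0.29
ln S = ln 23.39 + 0.29 × ln 7.59 = 3.1522 + 0.29 × 2.0268 = 3.7400
S = e^3.7400 ≈ 42.1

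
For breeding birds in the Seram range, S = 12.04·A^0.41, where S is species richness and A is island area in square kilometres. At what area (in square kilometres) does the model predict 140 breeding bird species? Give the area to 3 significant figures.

140 = 12.04 × A^0.41  ⇒  A^0.41 = 140/12.04 = 11.63
ln A = ln(11.63) / 0.41 = 2.4534 / 0.41 = 5.9839
A = e^5.9839 ≈ 397 square kilometres

397 square kilometres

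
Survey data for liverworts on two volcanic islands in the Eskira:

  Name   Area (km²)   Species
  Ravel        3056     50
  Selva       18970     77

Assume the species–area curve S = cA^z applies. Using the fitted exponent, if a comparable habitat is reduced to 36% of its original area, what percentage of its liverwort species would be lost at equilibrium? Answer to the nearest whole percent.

z = ln(77/50) / ln(18970/3056) = 0.4318 / 1.8258 = 0.2365
S_new/S_old = (A_new/A_old)^z = 0.36^0.2365 = exp(0.2365 × -1.0217) = 0.7854
Fraction lost = 1 − 0.7854 = 0.2146

21%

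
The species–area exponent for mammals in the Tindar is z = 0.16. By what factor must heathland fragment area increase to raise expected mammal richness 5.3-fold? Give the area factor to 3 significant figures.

33600

(A₂/A₁)^0.16 = 5.3, so A₂/A₁ = 5.3^(1/0.16) = 5.3^6.25
ln(A₂/A₁) = ln 5.3 / 0.16 = 1.6677 / 0.16 = 10.4232
A₂/A₁ = e^10.4232 ≈ 33630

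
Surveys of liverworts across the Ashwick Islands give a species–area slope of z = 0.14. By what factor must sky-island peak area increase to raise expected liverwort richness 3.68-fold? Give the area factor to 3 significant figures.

11000

(A₂/A₁)^0.14 = 3.68, so A₂/A₁ = 3.68^(1/0.14) = 3.68^7.143
ln(A₂/A₁) = ln 3.68 / 0.14 = 1.3029 / 0.14 = 9.3065
A₂/A₁ = e^9.3065 ≈ 11010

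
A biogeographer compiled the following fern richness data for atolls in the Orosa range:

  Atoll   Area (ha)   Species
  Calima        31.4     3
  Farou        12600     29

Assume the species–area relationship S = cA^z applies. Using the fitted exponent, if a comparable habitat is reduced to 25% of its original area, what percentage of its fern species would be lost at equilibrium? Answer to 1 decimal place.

z = ln(29/3) / ln(12600/31.4) = 2.2687 / 5.9946 = 0.3785
S_new/S_old = (A_new/A_old)^z = 0.25^0.3785 = exp(0.3785 × -1.3863) = 0.5918
Fraction lost = 1 − 0.5918 = 0.4082

40.8%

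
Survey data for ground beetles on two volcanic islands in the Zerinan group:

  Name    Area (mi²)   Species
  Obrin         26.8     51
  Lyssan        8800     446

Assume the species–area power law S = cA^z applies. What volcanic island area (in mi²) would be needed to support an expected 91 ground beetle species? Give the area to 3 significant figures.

z = ln(446/51) / ln(8800/26.8) = 2.1685 / 5.7941 = 0.3743
c = 51 / 26.8^0.3743 = 51 / 3.424 = 14.9
A = (91/14.9)^(1/0.3743) ⇒ ln A = ln(6.109)/0.3743 = 4.8356
A = e^4.8356 ≈ 125.9 mi²

126 mi²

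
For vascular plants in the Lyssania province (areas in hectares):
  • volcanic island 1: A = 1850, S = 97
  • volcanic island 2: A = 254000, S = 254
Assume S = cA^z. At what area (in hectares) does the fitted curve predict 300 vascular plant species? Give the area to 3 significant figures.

z = ln(254/97) / ln(254000/1850) = 0.9626 / 4.9221 = 0.1956
c = 97 / 1850^0.1956 = 97 / 4.355 = 22.27
A = (300/22.27)^(1/0.1956) ⇒ ln A = ln(13.47)/0.1956 = 13.2962
A = e^13.2962 ≈ 594921 hectares

595000 hectares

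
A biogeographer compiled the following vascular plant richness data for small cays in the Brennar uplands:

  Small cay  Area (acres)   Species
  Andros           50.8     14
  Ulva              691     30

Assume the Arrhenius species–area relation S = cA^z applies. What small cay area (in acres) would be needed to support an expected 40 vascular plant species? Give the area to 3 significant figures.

1850 acres

z = ln(30/14) / ln(691/50.8) = 0.7621 / 2.6102 = 0.2920
c = 14 / 50.8^0.2920 = 14 / 3.148 = 4.447
A = (40/4.447)^(1/0.2920) ⇒ ln A = ln(8.995)/0.2920 = 7.5234
A = e^7.5234 ≈ 1851 acres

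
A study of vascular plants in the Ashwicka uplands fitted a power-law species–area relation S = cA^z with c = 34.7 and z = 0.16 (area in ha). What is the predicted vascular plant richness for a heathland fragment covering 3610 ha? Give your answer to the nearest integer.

S = 34.7 × 3610^0.16 = 34.7 × 3.709 ≈ 128.7

129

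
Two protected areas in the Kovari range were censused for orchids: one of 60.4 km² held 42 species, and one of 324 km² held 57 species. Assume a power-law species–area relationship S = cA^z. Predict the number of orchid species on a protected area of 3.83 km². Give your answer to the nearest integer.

z = ln(57/42) / ln(324/60.4) = 0.3054 / 1.6798 = 0.1818
c = 42 / 60.4^0.1818 = 42 / 2.108 = 19.93
S₃ = 19.93 × 3.83^0.1818 = 19.93 × 1.277 ≈ 25.44

25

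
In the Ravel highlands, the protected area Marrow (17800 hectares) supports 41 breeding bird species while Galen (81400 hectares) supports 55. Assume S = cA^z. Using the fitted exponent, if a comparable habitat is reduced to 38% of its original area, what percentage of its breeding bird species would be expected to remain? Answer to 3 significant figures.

82.9%

z = ln(55/41) / ln(81400/17800) = 0.2938 / 1.5202 = 0.1932
S_new/S_old = (A_new/A_old)^z = 0.38^0.1932 = exp(0.1932 × -0.9676) = 0.8295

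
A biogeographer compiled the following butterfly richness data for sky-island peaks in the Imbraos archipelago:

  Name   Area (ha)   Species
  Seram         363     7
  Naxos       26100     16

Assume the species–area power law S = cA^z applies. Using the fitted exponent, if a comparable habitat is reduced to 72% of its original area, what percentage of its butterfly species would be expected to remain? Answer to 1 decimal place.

93.8%

z = ln(16/7) / ln(26100/363) = 0.8267 / 4.2753 = 0.1934
S_new/S_old = (A_new/A_old)^z = 0.72^0.1934 = exp(0.1934 × -0.3285) = 0.9385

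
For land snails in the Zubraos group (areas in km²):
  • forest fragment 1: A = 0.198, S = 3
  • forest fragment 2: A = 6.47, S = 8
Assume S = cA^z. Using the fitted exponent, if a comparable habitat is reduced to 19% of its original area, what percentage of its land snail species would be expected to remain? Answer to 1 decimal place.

62.7%

z = ln(8/3) / ln(6.47/0.198) = 0.9808 / 3.4867 = 0.2813
S_new/S_old = (A_new/A_old)^z = 0.19^0.2813 = exp(0.2813 × -1.6607) = 0.6268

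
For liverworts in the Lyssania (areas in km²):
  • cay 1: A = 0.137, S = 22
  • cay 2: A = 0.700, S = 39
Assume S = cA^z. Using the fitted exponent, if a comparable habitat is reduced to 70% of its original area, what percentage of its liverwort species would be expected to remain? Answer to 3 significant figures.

z = ln(39/22) / ln(0.7/0.137) = 0.5725 / 1.6311 = 0.3510
S_new/S_old = (A_new/A_old)^z = 0.7^0.3510 = exp(0.3510 × -0.3567) = 0.8823

88.2%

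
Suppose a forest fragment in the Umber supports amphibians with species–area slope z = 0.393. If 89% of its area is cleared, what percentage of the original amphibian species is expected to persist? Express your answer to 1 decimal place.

42.0%

S_new/S_old = (A_new/A_old)^z = 0.11^0.393
= exp(0.393 × ln 0.11) = exp(0.393 × -2.2073) = exp(-0.8675) ≈ 0.42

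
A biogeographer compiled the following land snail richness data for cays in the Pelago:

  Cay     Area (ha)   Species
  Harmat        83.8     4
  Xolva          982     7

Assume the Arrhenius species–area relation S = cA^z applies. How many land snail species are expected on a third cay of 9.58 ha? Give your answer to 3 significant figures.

z = ln(7/4) / ln(982/83.8) = 0.5596 / 2.4612 = 0.2274
c = 4 / 83.8^0.2274 = 4 / 2.737 = 1.461
S₃ = 1.461 × 9.58^0.2274 = 1.461 × 1.672 ≈ 2.443

2.44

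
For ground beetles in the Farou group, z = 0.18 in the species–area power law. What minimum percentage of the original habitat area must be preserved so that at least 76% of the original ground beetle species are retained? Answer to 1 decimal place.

Need (A_new/A_old)^0.18 = 0.76, so A_new/A_old = 0.76^(1/0.18) = 0.76^5.556
ln(A_new/A_old) = ln 0.76 / 0.18 = -0.2744 / 0.18 = -1.5246
A_new/A_old = e^-1.5246 ≈ 0.2177

21.8%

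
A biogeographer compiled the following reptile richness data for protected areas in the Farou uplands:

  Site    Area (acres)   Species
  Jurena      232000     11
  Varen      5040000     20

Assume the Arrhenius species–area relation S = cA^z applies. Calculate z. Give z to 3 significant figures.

Taking logs: ln S = ln c + z ln A, so z = (ln S₂ − ln S₁)/(ln A₂ − ln A₁).
z = ln(20/11) / ln(5040000/232000) = ln(1.818) / ln(21.72) = 0.5978 / 3.0784 = 0.1942

0.194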